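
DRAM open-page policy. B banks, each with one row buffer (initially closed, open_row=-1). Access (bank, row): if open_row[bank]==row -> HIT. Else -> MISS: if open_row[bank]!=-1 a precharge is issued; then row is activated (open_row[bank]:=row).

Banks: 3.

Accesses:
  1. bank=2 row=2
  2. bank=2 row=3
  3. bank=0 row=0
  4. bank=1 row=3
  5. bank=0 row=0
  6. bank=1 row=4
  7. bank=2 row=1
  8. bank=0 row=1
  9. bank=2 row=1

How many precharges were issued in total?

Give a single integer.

Acc 1: bank2 row2 -> MISS (open row2); precharges=0
Acc 2: bank2 row3 -> MISS (open row3); precharges=1
Acc 3: bank0 row0 -> MISS (open row0); precharges=1
Acc 4: bank1 row3 -> MISS (open row3); precharges=1
Acc 5: bank0 row0 -> HIT
Acc 6: bank1 row4 -> MISS (open row4); precharges=2
Acc 7: bank2 row1 -> MISS (open row1); precharges=3
Acc 8: bank0 row1 -> MISS (open row1); precharges=4
Acc 9: bank2 row1 -> HIT

Answer: 4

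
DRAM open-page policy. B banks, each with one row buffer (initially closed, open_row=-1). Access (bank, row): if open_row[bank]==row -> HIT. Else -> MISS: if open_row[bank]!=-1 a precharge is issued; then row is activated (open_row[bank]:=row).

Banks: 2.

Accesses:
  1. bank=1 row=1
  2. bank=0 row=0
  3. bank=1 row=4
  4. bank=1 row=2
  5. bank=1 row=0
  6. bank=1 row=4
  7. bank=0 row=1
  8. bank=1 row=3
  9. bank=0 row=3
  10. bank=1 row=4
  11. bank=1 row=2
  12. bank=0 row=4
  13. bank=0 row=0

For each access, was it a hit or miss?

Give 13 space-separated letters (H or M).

Answer: M M M M M M M M M M M M M

Derivation:
Acc 1: bank1 row1 -> MISS (open row1); precharges=0
Acc 2: bank0 row0 -> MISS (open row0); precharges=0
Acc 3: bank1 row4 -> MISS (open row4); precharges=1
Acc 4: bank1 row2 -> MISS (open row2); precharges=2
Acc 5: bank1 row0 -> MISS (open row0); precharges=3
Acc 6: bank1 row4 -> MISS (open row4); precharges=4
Acc 7: bank0 row1 -> MISS (open row1); precharges=5
Acc 8: bank1 row3 -> MISS (open row3); precharges=6
Acc 9: bank0 row3 -> MISS (open row3); precharges=7
Acc 10: bank1 row4 -> MISS (open row4); precharges=8
Acc 11: bank1 row2 -> MISS (open row2); precharges=9
Acc 12: bank0 row4 -> MISS (open row4); precharges=10
Acc 13: bank0 row0 -> MISS (open row0); precharges=11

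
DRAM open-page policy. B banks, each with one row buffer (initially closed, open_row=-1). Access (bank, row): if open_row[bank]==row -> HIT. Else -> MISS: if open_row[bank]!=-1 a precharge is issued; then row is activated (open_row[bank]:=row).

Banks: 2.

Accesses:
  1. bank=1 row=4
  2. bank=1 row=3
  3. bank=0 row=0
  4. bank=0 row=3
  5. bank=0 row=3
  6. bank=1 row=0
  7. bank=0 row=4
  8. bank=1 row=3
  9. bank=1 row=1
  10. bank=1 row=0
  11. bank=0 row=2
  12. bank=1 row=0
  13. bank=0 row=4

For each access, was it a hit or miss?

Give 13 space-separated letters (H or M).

Acc 1: bank1 row4 -> MISS (open row4); precharges=0
Acc 2: bank1 row3 -> MISS (open row3); precharges=1
Acc 3: bank0 row0 -> MISS (open row0); precharges=1
Acc 4: bank0 row3 -> MISS (open row3); precharges=2
Acc 5: bank0 row3 -> HIT
Acc 6: bank1 row0 -> MISS (open row0); precharges=3
Acc 7: bank0 row4 -> MISS (open row4); precharges=4
Acc 8: bank1 row3 -> MISS (open row3); precharges=5
Acc 9: bank1 row1 -> MISS (open row1); precharges=6
Acc 10: bank1 row0 -> MISS (open row0); precharges=7
Acc 11: bank0 row2 -> MISS (open row2); precharges=8
Acc 12: bank1 row0 -> HIT
Acc 13: bank0 row4 -> MISS (open row4); precharges=9

Answer: M M M M H M M M M M M H M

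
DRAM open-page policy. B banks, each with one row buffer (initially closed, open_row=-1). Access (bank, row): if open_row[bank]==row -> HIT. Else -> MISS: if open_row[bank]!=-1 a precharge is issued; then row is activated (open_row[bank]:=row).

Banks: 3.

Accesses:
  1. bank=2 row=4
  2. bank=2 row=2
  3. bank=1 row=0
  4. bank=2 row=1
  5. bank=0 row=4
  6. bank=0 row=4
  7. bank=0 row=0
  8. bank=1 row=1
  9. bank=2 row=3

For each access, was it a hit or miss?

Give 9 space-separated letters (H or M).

Answer: M M M M M H M M M

Derivation:
Acc 1: bank2 row4 -> MISS (open row4); precharges=0
Acc 2: bank2 row2 -> MISS (open row2); precharges=1
Acc 3: bank1 row0 -> MISS (open row0); precharges=1
Acc 4: bank2 row1 -> MISS (open row1); precharges=2
Acc 5: bank0 row4 -> MISS (open row4); precharges=2
Acc 6: bank0 row4 -> HIT
Acc 7: bank0 row0 -> MISS (open row0); precharges=3
Acc 8: bank1 row1 -> MISS (open row1); precharges=4
Acc 9: bank2 row3 -> MISS (open row3); precharges=5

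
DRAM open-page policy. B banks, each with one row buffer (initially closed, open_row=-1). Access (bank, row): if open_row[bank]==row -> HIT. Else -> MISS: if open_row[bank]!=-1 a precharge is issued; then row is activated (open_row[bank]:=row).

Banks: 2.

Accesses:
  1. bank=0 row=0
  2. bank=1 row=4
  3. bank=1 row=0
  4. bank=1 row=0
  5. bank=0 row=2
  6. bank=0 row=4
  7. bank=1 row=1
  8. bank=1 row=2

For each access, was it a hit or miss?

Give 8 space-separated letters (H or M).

Acc 1: bank0 row0 -> MISS (open row0); precharges=0
Acc 2: bank1 row4 -> MISS (open row4); precharges=0
Acc 3: bank1 row0 -> MISS (open row0); precharges=1
Acc 4: bank1 row0 -> HIT
Acc 5: bank0 row2 -> MISS (open row2); precharges=2
Acc 6: bank0 row4 -> MISS (open row4); precharges=3
Acc 7: bank1 row1 -> MISS (open row1); precharges=4
Acc 8: bank1 row2 -> MISS (open row2); precharges=5

Answer: M M M H M M M M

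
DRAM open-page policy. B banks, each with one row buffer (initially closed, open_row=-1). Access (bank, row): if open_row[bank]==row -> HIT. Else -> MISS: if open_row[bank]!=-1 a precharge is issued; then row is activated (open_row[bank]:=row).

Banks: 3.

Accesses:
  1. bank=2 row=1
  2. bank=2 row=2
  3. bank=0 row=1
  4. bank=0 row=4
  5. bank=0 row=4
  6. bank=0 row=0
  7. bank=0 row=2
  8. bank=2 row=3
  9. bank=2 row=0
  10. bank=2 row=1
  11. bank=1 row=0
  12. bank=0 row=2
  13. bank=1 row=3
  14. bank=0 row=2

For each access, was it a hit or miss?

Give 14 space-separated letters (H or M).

Acc 1: bank2 row1 -> MISS (open row1); precharges=0
Acc 2: bank2 row2 -> MISS (open row2); precharges=1
Acc 3: bank0 row1 -> MISS (open row1); precharges=1
Acc 4: bank0 row4 -> MISS (open row4); precharges=2
Acc 5: bank0 row4 -> HIT
Acc 6: bank0 row0 -> MISS (open row0); precharges=3
Acc 7: bank0 row2 -> MISS (open row2); precharges=4
Acc 8: bank2 row3 -> MISS (open row3); precharges=5
Acc 9: bank2 row0 -> MISS (open row0); precharges=6
Acc 10: bank2 row1 -> MISS (open row1); precharges=7
Acc 11: bank1 row0 -> MISS (open row0); precharges=7
Acc 12: bank0 row2 -> HIT
Acc 13: bank1 row3 -> MISS (open row3); precharges=8
Acc 14: bank0 row2 -> HIT

Answer: M M M M H M M M M M M H M H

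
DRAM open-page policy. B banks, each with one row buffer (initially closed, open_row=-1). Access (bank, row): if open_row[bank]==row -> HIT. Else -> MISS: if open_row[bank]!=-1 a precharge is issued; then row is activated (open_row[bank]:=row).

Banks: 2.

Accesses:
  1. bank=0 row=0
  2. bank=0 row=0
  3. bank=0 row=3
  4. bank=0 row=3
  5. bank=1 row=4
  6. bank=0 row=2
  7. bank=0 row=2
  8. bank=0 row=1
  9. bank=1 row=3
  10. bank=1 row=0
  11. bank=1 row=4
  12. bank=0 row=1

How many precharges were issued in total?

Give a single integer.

Answer: 6

Derivation:
Acc 1: bank0 row0 -> MISS (open row0); precharges=0
Acc 2: bank0 row0 -> HIT
Acc 3: bank0 row3 -> MISS (open row3); precharges=1
Acc 4: bank0 row3 -> HIT
Acc 5: bank1 row4 -> MISS (open row4); precharges=1
Acc 6: bank0 row2 -> MISS (open row2); precharges=2
Acc 7: bank0 row2 -> HIT
Acc 8: bank0 row1 -> MISS (open row1); precharges=3
Acc 9: bank1 row3 -> MISS (open row3); precharges=4
Acc 10: bank1 row0 -> MISS (open row0); precharges=5
Acc 11: bank1 row4 -> MISS (open row4); precharges=6
Acc 12: bank0 row1 -> HIT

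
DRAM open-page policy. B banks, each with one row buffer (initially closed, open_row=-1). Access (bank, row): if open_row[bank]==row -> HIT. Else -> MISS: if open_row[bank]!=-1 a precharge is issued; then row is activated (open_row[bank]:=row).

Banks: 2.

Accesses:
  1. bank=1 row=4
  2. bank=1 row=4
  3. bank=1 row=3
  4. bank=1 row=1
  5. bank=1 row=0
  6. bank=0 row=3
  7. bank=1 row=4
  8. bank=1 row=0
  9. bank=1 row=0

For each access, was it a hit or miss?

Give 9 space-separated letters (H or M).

Acc 1: bank1 row4 -> MISS (open row4); precharges=0
Acc 2: bank1 row4 -> HIT
Acc 3: bank1 row3 -> MISS (open row3); precharges=1
Acc 4: bank1 row1 -> MISS (open row1); precharges=2
Acc 5: bank1 row0 -> MISS (open row0); precharges=3
Acc 6: bank0 row3 -> MISS (open row3); precharges=3
Acc 7: bank1 row4 -> MISS (open row4); precharges=4
Acc 8: bank1 row0 -> MISS (open row0); precharges=5
Acc 9: bank1 row0 -> HIT

Answer: M H M M M M M M H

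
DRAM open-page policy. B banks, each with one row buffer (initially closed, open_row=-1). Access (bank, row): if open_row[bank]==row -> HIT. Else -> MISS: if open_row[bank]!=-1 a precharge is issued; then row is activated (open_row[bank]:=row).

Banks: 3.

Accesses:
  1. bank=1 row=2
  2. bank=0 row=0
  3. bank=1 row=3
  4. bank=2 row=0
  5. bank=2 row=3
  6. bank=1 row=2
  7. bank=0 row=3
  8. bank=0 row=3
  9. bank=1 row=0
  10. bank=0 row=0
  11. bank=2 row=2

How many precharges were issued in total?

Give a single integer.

Acc 1: bank1 row2 -> MISS (open row2); precharges=0
Acc 2: bank0 row0 -> MISS (open row0); precharges=0
Acc 3: bank1 row3 -> MISS (open row3); precharges=1
Acc 4: bank2 row0 -> MISS (open row0); precharges=1
Acc 5: bank2 row3 -> MISS (open row3); precharges=2
Acc 6: bank1 row2 -> MISS (open row2); precharges=3
Acc 7: bank0 row3 -> MISS (open row3); precharges=4
Acc 8: bank0 row3 -> HIT
Acc 9: bank1 row0 -> MISS (open row0); precharges=5
Acc 10: bank0 row0 -> MISS (open row0); precharges=6
Acc 11: bank2 row2 -> MISS (open row2); precharges=7

Answer: 7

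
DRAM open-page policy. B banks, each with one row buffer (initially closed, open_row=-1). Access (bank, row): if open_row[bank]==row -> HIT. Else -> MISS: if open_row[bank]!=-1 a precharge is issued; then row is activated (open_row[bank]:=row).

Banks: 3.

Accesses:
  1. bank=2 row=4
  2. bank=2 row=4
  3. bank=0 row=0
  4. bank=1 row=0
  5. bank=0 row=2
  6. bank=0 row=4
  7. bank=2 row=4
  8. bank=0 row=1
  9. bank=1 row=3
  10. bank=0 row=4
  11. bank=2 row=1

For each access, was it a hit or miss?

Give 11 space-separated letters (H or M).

Answer: M H M M M M H M M M M

Derivation:
Acc 1: bank2 row4 -> MISS (open row4); precharges=0
Acc 2: bank2 row4 -> HIT
Acc 3: bank0 row0 -> MISS (open row0); precharges=0
Acc 4: bank1 row0 -> MISS (open row0); precharges=0
Acc 5: bank0 row2 -> MISS (open row2); precharges=1
Acc 6: bank0 row4 -> MISS (open row4); precharges=2
Acc 7: bank2 row4 -> HIT
Acc 8: bank0 row1 -> MISS (open row1); precharges=3
Acc 9: bank1 row3 -> MISS (open row3); precharges=4
Acc 10: bank0 row4 -> MISS (open row4); precharges=5
Acc 11: bank2 row1 -> MISS (open row1); precharges=6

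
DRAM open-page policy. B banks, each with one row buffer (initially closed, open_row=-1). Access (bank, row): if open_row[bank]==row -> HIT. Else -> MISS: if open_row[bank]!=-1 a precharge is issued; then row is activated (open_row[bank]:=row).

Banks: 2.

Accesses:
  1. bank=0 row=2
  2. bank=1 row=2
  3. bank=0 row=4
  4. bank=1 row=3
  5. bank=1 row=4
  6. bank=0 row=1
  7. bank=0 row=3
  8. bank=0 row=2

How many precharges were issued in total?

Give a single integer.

Answer: 6

Derivation:
Acc 1: bank0 row2 -> MISS (open row2); precharges=0
Acc 2: bank1 row2 -> MISS (open row2); precharges=0
Acc 3: bank0 row4 -> MISS (open row4); precharges=1
Acc 4: bank1 row3 -> MISS (open row3); precharges=2
Acc 5: bank1 row4 -> MISS (open row4); precharges=3
Acc 6: bank0 row1 -> MISS (open row1); precharges=4
Acc 7: bank0 row3 -> MISS (open row3); precharges=5
Acc 8: bank0 row2 -> MISS (open row2); precharges=6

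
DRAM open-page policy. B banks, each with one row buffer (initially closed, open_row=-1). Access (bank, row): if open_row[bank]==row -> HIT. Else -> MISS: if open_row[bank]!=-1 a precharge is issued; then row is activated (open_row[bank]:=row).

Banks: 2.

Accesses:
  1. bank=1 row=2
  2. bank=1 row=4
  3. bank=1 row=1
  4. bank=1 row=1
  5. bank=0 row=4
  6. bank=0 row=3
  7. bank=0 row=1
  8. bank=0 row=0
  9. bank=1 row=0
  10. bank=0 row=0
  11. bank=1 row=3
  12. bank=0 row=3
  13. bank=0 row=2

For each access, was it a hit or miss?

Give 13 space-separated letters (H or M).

Acc 1: bank1 row2 -> MISS (open row2); precharges=0
Acc 2: bank1 row4 -> MISS (open row4); precharges=1
Acc 3: bank1 row1 -> MISS (open row1); precharges=2
Acc 4: bank1 row1 -> HIT
Acc 5: bank0 row4 -> MISS (open row4); precharges=2
Acc 6: bank0 row3 -> MISS (open row3); precharges=3
Acc 7: bank0 row1 -> MISS (open row1); precharges=4
Acc 8: bank0 row0 -> MISS (open row0); precharges=5
Acc 9: bank1 row0 -> MISS (open row0); precharges=6
Acc 10: bank0 row0 -> HIT
Acc 11: bank1 row3 -> MISS (open row3); precharges=7
Acc 12: bank0 row3 -> MISS (open row3); precharges=8
Acc 13: bank0 row2 -> MISS (open row2); precharges=9

Answer: M M M H M M M M M H M M M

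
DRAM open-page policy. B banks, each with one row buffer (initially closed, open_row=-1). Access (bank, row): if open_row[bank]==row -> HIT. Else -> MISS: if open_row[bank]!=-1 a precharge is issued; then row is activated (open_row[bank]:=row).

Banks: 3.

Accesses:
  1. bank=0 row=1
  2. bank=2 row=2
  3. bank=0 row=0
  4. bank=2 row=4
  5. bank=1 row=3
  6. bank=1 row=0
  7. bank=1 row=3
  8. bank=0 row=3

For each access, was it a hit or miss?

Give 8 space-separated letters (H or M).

Answer: M M M M M M M M

Derivation:
Acc 1: bank0 row1 -> MISS (open row1); precharges=0
Acc 2: bank2 row2 -> MISS (open row2); precharges=0
Acc 3: bank0 row0 -> MISS (open row0); precharges=1
Acc 4: bank2 row4 -> MISS (open row4); precharges=2
Acc 5: bank1 row3 -> MISS (open row3); precharges=2
Acc 6: bank1 row0 -> MISS (open row0); precharges=3
Acc 7: bank1 row3 -> MISS (open row3); precharges=4
Acc 8: bank0 row3 -> MISS (open row3); precharges=5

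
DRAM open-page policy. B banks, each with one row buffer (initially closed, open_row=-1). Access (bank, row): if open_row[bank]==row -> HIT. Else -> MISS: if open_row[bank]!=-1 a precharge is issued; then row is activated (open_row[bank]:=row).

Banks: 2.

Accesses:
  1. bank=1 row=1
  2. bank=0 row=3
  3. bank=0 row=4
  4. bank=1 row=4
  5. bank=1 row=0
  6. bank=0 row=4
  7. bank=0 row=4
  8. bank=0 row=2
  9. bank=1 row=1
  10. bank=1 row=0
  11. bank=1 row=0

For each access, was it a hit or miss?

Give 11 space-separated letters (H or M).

Answer: M M M M M H H M M M H

Derivation:
Acc 1: bank1 row1 -> MISS (open row1); precharges=0
Acc 2: bank0 row3 -> MISS (open row3); precharges=0
Acc 3: bank0 row4 -> MISS (open row4); precharges=1
Acc 4: bank1 row4 -> MISS (open row4); precharges=2
Acc 5: bank1 row0 -> MISS (open row0); precharges=3
Acc 6: bank0 row4 -> HIT
Acc 7: bank0 row4 -> HIT
Acc 8: bank0 row2 -> MISS (open row2); precharges=4
Acc 9: bank1 row1 -> MISS (open row1); precharges=5
Acc 10: bank1 row0 -> MISS (open row0); precharges=6
Acc 11: bank1 row0 -> HIT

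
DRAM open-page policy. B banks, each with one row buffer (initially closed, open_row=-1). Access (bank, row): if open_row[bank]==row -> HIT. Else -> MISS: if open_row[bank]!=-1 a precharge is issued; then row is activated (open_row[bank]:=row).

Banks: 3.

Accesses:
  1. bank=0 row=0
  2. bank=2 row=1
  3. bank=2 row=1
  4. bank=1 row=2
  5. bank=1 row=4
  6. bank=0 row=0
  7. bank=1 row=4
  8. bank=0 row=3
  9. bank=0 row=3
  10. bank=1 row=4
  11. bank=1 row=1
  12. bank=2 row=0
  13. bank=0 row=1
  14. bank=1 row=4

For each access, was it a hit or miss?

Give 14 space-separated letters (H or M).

Acc 1: bank0 row0 -> MISS (open row0); precharges=0
Acc 2: bank2 row1 -> MISS (open row1); precharges=0
Acc 3: bank2 row1 -> HIT
Acc 4: bank1 row2 -> MISS (open row2); precharges=0
Acc 5: bank1 row4 -> MISS (open row4); precharges=1
Acc 6: bank0 row0 -> HIT
Acc 7: bank1 row4 -> HIT
Acc 8: bank0 row3 -> MISS (open row3); precharges=2
Acc 9: bank0 row3 -> HIT
Acc 10: bank1 row4 -> HIT
Acc 11: bank1 row1 -> MISS (open row1); precharges=3
Acc 12: bank2 row0 -> MISS (open row0); precharges=4
Acc 13: bank0 row1 -> MISS (open row1); precharges=5
Acc 14: bank1 row4 -> MISS (open row4); precharges=6

Answer: M M H M M H H M H H M M M M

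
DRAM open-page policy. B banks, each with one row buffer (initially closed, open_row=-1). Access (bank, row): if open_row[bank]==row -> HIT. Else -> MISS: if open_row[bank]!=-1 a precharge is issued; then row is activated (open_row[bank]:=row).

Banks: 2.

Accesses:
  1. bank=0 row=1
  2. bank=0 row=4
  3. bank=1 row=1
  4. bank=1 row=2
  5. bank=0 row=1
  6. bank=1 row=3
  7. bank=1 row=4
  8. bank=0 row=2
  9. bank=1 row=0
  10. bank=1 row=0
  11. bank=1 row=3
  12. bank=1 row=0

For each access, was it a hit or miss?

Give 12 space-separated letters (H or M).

Acc 1: bank0 row1 -> MISS (open row1); precharges=0
Acc 2: bank0 row4 -> MISS (open row4); precharges=1
Acc 3: bank1 row1 -> MISS (open row1); precharges=1
Acc 4: bank1 row2 -> MISS (open row2); precharges=2
Acc 5: bank0 row1 -> MISS (open row1); precharges=3
Acc 6: bank1 row3 -> MISS (open row3); precharges=4
Acc 7: bank1 row4 -> MISS (open row4); precharges=5
Acc 8: bank0 row2 -> MISS (open row2); precharges=6
Acc 9: bank1 row0 -> MISS (open row0); precharges=7
Acc 10: bank1 row0 -> HIT
Acc 11: bank1 row3 -> MISS (open row3); precharges=8
Acc 12: bank1 row0 -> MISS (open row0); precharges=9

Answer: M M M M M M M M M H M M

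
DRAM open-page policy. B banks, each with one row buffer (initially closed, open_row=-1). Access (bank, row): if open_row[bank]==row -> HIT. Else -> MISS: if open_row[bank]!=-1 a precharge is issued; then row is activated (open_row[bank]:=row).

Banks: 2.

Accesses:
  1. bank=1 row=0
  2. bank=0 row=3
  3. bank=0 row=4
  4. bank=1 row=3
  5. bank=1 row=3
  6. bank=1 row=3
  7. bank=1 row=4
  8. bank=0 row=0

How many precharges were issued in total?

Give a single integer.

Acc 1: bank1 row0 -> MISS (open row0); precharges=0
Acc 2: bank0 row3 -> MISS (open row3); precharges=0
Acc 3: bank0 row4 -> MISS (open row4); precharges=1
Acc 4: bank1 row3 -> MISS (open row3); precharges=2
Acc 5: bank1 row3 -> HIT
Acc 6: bank1 row3 -> HIT
Acc 7: bank1 row4 -> MISS (open row4); precharges=3
Acc 8: bank0 row0 -> MISS (open row0); precharges=4

Answer: 4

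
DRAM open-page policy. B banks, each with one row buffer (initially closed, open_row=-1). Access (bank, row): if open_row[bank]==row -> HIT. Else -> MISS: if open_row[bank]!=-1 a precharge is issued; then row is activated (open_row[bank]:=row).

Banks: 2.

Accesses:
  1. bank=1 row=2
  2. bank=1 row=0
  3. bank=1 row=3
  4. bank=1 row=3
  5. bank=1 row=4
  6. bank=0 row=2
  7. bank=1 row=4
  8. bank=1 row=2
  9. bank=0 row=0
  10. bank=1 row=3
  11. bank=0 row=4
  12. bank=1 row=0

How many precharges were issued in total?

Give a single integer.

Answer: 8

Derivation:
Acc 1: bank1 row2 -> MISS (open row2); precharges=0
Acc 2: bank1 row0 -> MISS (open row0); precharges=1
Acc 3: bank1 row3 -> MISS (open row3); precharges=2
Acc 4: bank1 row3 -> HIT
Acc 5: bank1 row4 -> MISS (open row4); precharges=3
Acc 6: bank0 row2 -> MISS (open row2); precharges=3
Acc 7: bank1 row4 -> HIT
Acc 8: bank1 row2 -> MISS (open row2); precharges=4
Acc 9: bank0 row0 -> MISS (open row0); precharges=5
Acc 10: bank1 row3 -> MISS (open row3); precharges=6
Acc 11: bank0 row4 -> MISS (open row4); precharges=7
Acc 12: bank1 row0 -> MISS (open row0); precharges=8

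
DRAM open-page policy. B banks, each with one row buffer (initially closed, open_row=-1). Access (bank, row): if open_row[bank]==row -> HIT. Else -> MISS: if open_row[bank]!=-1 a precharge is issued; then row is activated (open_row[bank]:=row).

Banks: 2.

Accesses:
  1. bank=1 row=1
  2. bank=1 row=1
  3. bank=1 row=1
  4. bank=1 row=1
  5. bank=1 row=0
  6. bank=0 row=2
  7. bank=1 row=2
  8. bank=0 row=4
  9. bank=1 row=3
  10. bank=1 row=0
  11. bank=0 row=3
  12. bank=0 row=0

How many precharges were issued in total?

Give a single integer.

Acc 1: bank1 row1 -> MISS (open row1); precharges=0
Acc 2: bank1 row1 -> HIT
Acc 3: bank1 row1 -> HIT
Acc 4: bank1 row1 -> HIT
Acc 5: bank1 row0 -> MISS (open row0); precharges=1
Acc 6: bank0 row2 -> MISS (open row2); precharges=1
Acc 7: bank1 row2 -> MISS (open row2); precharges=2
Acc 8: bank0 row4 -> MISS (open row4); precharges=3
Acc 9: bank1 row3 -> MISS (open row3); precharges=4
Acc 10: bank1 row0 -> MISS (open row0); precharges=5
Acc 11: bank0 row3 -> MISS (open row3); precharges=6
Acc 12: bank0 row0 -> MISS (open row0); precharges=7

Answer: 7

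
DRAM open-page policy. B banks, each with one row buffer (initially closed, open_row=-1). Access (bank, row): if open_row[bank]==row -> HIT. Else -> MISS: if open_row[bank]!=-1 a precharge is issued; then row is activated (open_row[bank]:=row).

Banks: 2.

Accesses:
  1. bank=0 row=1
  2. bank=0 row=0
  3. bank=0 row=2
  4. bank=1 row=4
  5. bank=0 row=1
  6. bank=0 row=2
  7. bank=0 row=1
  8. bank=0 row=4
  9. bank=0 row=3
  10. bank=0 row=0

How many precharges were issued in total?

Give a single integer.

Answer: 8

Derivation:
Acc 1: bank0 row1 -> MISS (open row1); precharges=0
Acc 2: bank0 row0 -> MISS (open row0); precharges=1
Acc 3: bank0 row2 -> MISS (open row2); precharges=2
Acc 4: bank1 row4 -> MISS (open row4); precharges=2
Acc 5: bank0 row1 -> MISS (open row1); precharges=3
Acc 6: bank0 row2 -> MISS (open row2); precharges=4
Acc 7: bank0 row1 -> MISS (open row1); precharges=5
Acc 8: bank0 row4 -> MISS (open row4); precharges=6
Acc 9: bank0 row3 -> MISS (open row3); precharges=7
Acc 10: bank0 row0 -> MISS (open row0); precharges=8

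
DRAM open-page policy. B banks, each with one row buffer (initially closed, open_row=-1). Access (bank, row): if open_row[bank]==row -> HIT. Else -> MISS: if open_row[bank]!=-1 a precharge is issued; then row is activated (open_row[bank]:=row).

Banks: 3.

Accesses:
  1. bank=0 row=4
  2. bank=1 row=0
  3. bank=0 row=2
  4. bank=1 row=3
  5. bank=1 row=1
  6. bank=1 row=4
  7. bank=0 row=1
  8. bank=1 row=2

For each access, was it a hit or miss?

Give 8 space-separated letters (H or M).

Answer: M M M M M M M M

Derivation:
Acc 1: bank0 row4 -> MISS (open row4); precharges=0
Acc 2: bank1 row0 -> MISS (open row0); precharges=0
Acc 3: bank0 row2 -> MISS (open row2); precharges=1
Acc 4: bank1 row3 -> MISS (open row3); precharges=2
Acc 5: bank1 row1 -> MISS (open row1); precharges=3
Acc 6: bank1 row4 -> MISS (open row4); precharges=4
Acc 7: bank0 row1 -> MISS (open row1); precharges=5
Acc 8: bank1 row2 -> MISS (open row2); precharges=6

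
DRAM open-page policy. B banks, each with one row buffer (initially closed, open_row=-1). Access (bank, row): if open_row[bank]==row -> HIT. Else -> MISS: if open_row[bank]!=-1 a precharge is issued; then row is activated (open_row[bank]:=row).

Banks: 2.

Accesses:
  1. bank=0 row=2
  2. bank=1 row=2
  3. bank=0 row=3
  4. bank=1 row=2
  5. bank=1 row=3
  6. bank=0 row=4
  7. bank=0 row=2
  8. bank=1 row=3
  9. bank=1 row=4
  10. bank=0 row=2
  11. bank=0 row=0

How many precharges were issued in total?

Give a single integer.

Acc 1: bank0 row2 -> MISS (open row2); precharges=0
Acc 2: bank1 row2 -> MISS (open row2); precharges=0
Acc 3: bank0 row3 -> MISS (open row3); precharges=1
Acc 4: bank1 row2 -> HIT
Acc 5: bank1 row3 -> MISS (open row3); precharges=2
Acc 6: bank0 row4 -> MISS (open row4); precharges=3
Acc 7: bank0 row2 -> MISS (open row2); precharges=4
Acc 8: bank1 row3 -> HIT
Acc 9: bank1 row4 -> MISS (open row4); precharges=5
Acc 10: bank0 row2 -> HIT
Acc 11: bank0 row0 -> MISS (open row0); precharges=6

Answer: 6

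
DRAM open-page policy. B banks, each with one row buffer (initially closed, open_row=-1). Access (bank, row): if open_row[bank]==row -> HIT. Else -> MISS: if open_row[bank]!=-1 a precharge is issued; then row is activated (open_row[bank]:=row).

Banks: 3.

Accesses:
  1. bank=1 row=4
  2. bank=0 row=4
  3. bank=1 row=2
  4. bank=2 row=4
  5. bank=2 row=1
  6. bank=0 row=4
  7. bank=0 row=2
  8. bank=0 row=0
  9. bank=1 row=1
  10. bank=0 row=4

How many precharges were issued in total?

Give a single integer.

Acc 1: bank1 row4 -> MISS (open row4); precharges=0
Acc 2: bank0 row4 -> MISS (open row4); precharges=0
Acc 3: bank1 row2 -> MISS (open row2); precharges=1
Acc 4: bank2 row4 -> MISS (open row4); precharges=1
Acc 5: bank2 row1 -> MISS (open row1); precharges=2
Acc 6: bank0 row4 -> HIT
Acc 7: bank0 row2 -> MISS (open row2); precharges=3
Acc 8: bank0 row0 -> MISS (open row0); precharges=4
Acc 9: bank1 row1 -> MISS (open row1); precharges=5
Acc 10: bank0 row4 -> MISS (open row4); precharges=6

Answer: 6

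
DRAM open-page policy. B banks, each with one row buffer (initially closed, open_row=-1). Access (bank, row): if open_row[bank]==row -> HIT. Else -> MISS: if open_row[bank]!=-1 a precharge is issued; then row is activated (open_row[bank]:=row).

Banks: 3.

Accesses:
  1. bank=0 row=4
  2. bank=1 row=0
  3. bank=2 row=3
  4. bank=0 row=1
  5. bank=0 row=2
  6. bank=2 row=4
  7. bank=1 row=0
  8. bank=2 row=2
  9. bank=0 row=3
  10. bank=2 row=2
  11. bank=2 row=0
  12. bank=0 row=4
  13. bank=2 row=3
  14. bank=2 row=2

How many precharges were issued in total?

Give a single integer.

Answer: 9

Derivation:
Acc 1: bank0 row4 -> MISS (open row4); precharges=0
Acc 2: bank1 row0 -> MISS (open row0); precharges=0
Acc 3: bank2 row3 -> MISS (open row3); precharges=0
Acc 4: bank0 row1 -> MISS (open row1); precharges=1
Acc 5: bank0 row2 -> MISS (open row2); precharges=2
Acc 6: bank2 row4 -> MISS (open row4); precharges=3
Acc 7: bank1 row0 -> HIT
Acc 8: bank2 row2 -> MISS (open row2); precharges=4
Acc 9: bank0 row3 -> MISS (open row3); precharges=5
Acc 10: bank2 row2 -> HIT
Acc 11: bank2 row0 -> MISS (open row0); precharges=6
Acc 12: bank0 row4 -> MISS (open row4); precharges=7
Acc 13: bank2 row3 -> MISS (open row3); precharges=8
Acc 14: bank2 row2 -> MISS (open row2); precharges=9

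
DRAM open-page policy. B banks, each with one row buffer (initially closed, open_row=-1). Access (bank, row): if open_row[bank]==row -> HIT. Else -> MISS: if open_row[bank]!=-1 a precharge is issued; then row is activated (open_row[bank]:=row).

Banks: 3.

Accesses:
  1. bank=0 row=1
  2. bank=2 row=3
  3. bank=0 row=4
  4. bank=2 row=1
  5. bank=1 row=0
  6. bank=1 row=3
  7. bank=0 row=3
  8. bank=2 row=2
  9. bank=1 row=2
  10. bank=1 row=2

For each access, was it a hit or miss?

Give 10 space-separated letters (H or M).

Acc 1: bank0 row1 -> MISS (open row1); precharges=0
Acc 2: bank2 row3 -> MISS (open row3); precharges=0
Acc 3: bank0 row4 -> MISS (open row4); precharges=1
Acc 4: bank2 row1 -> MISS (open row1); precharges=2
Acc 5: bank1 row0 -> MISS (open row0); precharges=2
Acc 6: bank1 row3 -> MISS (open row3); precharges=3
Acc 7: bank0 row3 -> MISS (open row3); precharges=4
Acc 8: bank2 row2 -> MISS (open row2); precharges=5
Acc 9: bank1 row2 -> MISS (open row2); precharges=6
Acc 10: bank1 row2 -> HIT

Answer: M M M M M M M M M H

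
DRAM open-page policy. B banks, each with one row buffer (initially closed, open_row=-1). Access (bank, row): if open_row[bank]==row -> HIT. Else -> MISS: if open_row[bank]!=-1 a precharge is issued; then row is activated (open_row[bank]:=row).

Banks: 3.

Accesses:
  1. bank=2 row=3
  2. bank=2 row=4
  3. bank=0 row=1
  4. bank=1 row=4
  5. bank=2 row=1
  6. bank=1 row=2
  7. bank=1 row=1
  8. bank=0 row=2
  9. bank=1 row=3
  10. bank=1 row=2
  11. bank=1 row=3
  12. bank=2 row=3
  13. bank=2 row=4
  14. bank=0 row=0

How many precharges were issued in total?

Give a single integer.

Answer: 11

Derivation:
Acc 1: bank2 row3 -> MISS (open row3); precharges=0
Acc 2: bank2 row4 -> MISS (open row4); precharges=1
Acc 3: bank0 row1 -> MISS (open row1); precharges=1
Acc 4: bank1 row4 -> MISS (open row4); precharges=1
Acc 5: bank2 row1 -> MISS (open row1); precharges=2
Acc 6: bank1 row2 -> MISS (open row2); precharges=3
Acc 7: bank1 row1 -> MISS (open row1); precharges=4
Acc 8: bank0 row2 -> MISS (open row2); precharges=5
Acc 9: bank1 row3 -> MISS (open row3); precharges=6
Acc 10: bank1 row2 -> MISS (open row2); precharges=7
Acc 11: bank1 row3 -> MISS (open row3); precharges=8
Acc 12: bank2 row3 -> MISS (open row3); precharges=9
Acc 13: bank2 row4 -> MISS (open row4); precharges=10
Acc 14: bank0 row0 -> MISS (open row0); precharges=11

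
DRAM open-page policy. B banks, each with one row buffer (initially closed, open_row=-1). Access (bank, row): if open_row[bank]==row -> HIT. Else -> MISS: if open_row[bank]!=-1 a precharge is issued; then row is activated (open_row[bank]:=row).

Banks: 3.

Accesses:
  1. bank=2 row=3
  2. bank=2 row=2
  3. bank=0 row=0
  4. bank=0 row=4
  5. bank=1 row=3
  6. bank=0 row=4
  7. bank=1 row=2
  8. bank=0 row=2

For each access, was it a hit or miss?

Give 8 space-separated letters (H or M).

Answer: M M M M M H M M

Derivation:
Acc 1: bank2 row3 -> MISS (open row3); precharges=0
Acc 2: bank2 row2 -> MISS (open row2); precharges=1
Acc 3: bank0 row0 -> MISS (open row0); precharges=1
Acc 4: bank0 row4 -> MISS (open row4); precharges=2
Acc 5: bank1 row3 -> MISS (open row3); precharges=2
Acc 6: bank0 row4 -> HIT
Acc 7: bank1 row2 -> MISS (open row2); precharges=3
Acc 8: bank0 row2 -> MISS (open row2); precharges=4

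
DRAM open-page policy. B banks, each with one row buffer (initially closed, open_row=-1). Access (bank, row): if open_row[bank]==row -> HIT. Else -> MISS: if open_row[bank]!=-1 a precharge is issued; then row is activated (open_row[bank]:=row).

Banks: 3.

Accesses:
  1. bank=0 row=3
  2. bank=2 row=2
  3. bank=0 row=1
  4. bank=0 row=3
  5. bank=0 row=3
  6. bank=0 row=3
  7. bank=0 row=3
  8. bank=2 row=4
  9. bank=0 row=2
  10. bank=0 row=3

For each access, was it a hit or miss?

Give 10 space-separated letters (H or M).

Answer: M M M M H H H M M M

Derivation:
Acc 1: bank0 row3 -> MISS (open row3); precharges=0
Acc 2: bank2 row2 -> MISS (open row2); precharges=0
Acc 3: bank0 row1 -> MISS (open row1); precharges=1
Acc 4: bank0 row3 -> MISS (open row3); precharges=2
Acc 5: bank0 row3 -> HIT
Acc 6: bank0 row3 -> HIT
Acc 7: bank0 row3 -> HIT
Acc 8: bank2 row4 -> MISS (open row4); precharges=3
Acc 9: bank0 row2 -> MISS (open row2); precharges=4
Acc 10: bank0 row3 -> MISS (open row3); precharges=5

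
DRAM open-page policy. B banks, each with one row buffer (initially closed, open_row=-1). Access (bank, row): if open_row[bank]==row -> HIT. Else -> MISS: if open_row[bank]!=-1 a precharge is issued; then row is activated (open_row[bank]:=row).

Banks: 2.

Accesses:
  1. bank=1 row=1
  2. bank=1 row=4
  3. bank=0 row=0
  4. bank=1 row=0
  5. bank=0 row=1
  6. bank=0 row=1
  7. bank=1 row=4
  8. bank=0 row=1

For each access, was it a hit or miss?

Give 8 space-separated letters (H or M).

Answer: M M M M M H M H

Derivation:
Acc 1: bank1 row1 -> MISS (open row1); precharges=0
Acc 2: bank1 row4 -> MISS (open row4); precharges=1
Acc 3: bank0 row0 -> MISS (open row0); precharges=1
Acc 4: bank1 row0 -> MISS (open row0); precharges=2
Acc 5: bank0 row1 -> MISS (open row1); precharges=3
Acc 6: bank0 row1 -> HIT
Acc 7: bank1 row4 -> MISS (open row4); precharges=4
Acc 8: bank0 row1 -> HIT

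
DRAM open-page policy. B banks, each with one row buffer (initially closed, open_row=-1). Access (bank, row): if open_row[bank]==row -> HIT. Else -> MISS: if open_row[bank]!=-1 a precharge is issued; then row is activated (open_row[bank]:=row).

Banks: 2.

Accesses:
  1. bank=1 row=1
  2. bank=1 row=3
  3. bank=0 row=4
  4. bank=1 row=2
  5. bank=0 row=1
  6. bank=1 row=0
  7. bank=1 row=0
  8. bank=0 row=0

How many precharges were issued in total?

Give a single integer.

Acc 1: bank1 row1 -> MISS (open row1); precharges=0
Acc 2: bank1 row3 -> MISS (open row3); precharges=1
Acc 3: bank0 row4 -> MISS (open row4); precharges=1
Acc 4: bank1 row2 -> MISS (open row2); precharges=2
Acc 5: bank0 row1 -> MISS (open row1); precharges=3
Acc 6: bank1 row0 -> MISS (open row0); precharges=4
Acc 7: bank1 row0 -> HIT
Acc 8: bank0 row0 -> MISS (open row0); precharges=5

Answer: 5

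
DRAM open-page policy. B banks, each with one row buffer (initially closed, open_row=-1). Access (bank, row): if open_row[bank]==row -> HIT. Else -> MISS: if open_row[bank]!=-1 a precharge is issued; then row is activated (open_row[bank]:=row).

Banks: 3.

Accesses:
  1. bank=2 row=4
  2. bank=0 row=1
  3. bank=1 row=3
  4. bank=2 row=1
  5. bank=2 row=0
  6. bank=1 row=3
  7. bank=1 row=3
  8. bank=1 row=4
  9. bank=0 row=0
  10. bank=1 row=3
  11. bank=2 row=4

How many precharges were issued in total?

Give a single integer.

Acc 1: bank2 row4 -> MISS (open row4); precharges=0
Acc 2: bank0 row1 -> MISS (open row1); precharges=0
Acc 3: bank1 row3 -> MISS (open row3); precharges=0
Acc 4: bank2 row1 -> MISS (open row1); precharges=1
Acc 5: bank2 row0 -> MISS (open row0); precharges=2
Acc 6: bank1 row3 -> HIT
Acc 7: bank1 row3 -> HIT
Acc 8: bank1 row4 -> MISS (open row4); precharges=3
Acc 9: bank0 row0 -> MISS (open row0); precharges=4
Acc 10: bank1 row3 -> MISS (open row3); precharges=5
Acc 11: bank2 row4 -> MISS (open row4); precharges=6

Answer: 6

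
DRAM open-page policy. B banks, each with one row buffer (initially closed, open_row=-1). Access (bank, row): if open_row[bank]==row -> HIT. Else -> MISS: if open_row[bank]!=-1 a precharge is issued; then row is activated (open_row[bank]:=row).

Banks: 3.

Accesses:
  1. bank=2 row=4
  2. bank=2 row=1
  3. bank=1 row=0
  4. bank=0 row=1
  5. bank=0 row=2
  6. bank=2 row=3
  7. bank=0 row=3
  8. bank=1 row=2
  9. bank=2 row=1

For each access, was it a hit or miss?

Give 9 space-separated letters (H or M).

Answer: M M M M M M M M M

Derivation:
Acc 1: bank2 row4 -> MISS (open row4); precharges=0
Acc 2: bank2 row1 -> MISS (open row1); precharges=1
Acc 3: bank1 row0 -> MISS (open row0); precharges=1
Acc 4: bank0 row1 -> MISS (open row1); precharges=1
Acc 5: bank0 row2 -> MISS (open row2); precharges=2
Acc 6: bank2 row3 -> MISS (open row3); precharges=3
Acc 7: bank0 row3 -> MISS (open row3); precharges=4
Acc 8: bank1 row2 -> MISS (open row2); precharges=5
Acc 9: bank2 row1 -> MISS (open row1); precharges=6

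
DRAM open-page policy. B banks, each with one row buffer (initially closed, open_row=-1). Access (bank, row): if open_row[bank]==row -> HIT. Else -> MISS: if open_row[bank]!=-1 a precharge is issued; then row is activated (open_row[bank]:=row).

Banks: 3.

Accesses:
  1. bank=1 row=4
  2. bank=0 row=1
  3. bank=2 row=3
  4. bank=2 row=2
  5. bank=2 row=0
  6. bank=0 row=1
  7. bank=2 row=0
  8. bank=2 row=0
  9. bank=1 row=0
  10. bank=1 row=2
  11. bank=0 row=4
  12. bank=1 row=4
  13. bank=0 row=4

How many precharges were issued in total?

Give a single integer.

Acc 1: bank1 row4 -> MISS (open row4); precharges=0
Acc 2: bank0 row1 -> MISS (open row1); precharges=0
Acc 3: bank2 row3 -> MISS (open row3); precharges=0
Acc 4: bank2 row2 -> MISS (open row2); precharges=1
Acc 5: bank2 row0 -> MISS (open row0); precharges=2
Acc 6: bank0 row1 -> HIT
Acc 7: bank2 row0 -> HIT
Acc 8: bank2 row0 -> HIT
Acc 9: bank1 row0 -> MISS (open row0); precharges=3
Acc 10: bank1 row2 -> MISS (open row2); precharges=4
Acc 11: bank0 row4 -> MISS (open row4); precharges=5
Acc 12: bank1 row4 -> MISS (open row4); precharges=6
Acc 13: bank0 row4 -> HIT

Answer: 6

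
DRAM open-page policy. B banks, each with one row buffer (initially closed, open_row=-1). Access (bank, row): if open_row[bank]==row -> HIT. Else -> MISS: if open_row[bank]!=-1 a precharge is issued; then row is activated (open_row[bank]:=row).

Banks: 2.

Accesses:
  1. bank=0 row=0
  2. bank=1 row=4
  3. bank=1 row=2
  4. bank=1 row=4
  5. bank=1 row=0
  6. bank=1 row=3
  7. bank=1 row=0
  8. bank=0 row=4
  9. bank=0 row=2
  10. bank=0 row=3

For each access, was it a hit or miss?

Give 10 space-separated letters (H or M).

Acc 1: bank0 row0 -> MISS (open row0); precharges=0
Acc 2: bank1 row4 -> MISS (open row4); precharges=0
Acc 3: bank1 row2 -> MISS (open row2); precharges=1
Acc 4: bank1 row4 -> MISS (open row4); precharges=2
Acc 5: bank1 row0 -> MISS (open row0); precharges=3
Acc 6: bank1 row3 -> MISS (open row3); precharges=4
Acc 7: bank1 row0 -> MISS (open row0); precharges=5
Acc 8: bank0 row4 -> MISS (open row4); precharges=6
Acc 9: bank0 row2 -> MISS (open row2); precharges=7
Acc 10: bank0 row3 -> MISS (open row3); precharges=8

Answer: M M M M M M M M M M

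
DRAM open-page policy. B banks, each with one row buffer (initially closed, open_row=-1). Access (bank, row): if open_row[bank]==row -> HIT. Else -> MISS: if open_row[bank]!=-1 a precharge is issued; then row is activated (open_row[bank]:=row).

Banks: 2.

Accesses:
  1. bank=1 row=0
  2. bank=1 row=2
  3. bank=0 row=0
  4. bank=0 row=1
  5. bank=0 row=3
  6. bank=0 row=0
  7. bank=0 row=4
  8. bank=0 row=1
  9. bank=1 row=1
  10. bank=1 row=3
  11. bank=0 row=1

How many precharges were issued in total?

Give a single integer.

Acc 1: bank1 row0 -> MISS (open row0); precharges=0
Acc 2: bank1 row2 -> MISS (open row2); precharges=1
Acc 3: bank0 row0 -> MISS (open row0); precharges=1
Acc 4: bank0 row1 -> MISS (open row1); precharges=2
Acc 5: bank0 row3 -> MISS (open row3); precharges=3
Acc 6: bank0 row0 -> MISS (open row0); precharges=4
Acc 7: bank0 row4 -> MISS (open row4); precharges=5
Acc 8: bank0 row1 -> MISS (open row1); precharges=6
Acc 9: bank1 row1 -> MISS (open row1); precharges=7
Acc 10: bank1 row3 -> MISS (open row3); precharges=8
Acc 11: bank0 row1 -> HIT

Answer: 8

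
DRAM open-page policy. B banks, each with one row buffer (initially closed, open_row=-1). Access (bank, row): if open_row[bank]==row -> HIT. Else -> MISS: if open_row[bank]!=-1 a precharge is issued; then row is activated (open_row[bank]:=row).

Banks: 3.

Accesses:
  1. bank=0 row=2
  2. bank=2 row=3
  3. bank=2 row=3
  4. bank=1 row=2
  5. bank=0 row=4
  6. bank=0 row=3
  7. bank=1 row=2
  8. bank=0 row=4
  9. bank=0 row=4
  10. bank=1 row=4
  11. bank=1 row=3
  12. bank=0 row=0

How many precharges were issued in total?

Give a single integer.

Acc 1: bank0 row2 -> MISS (open row2); precharges=0
Acc 2: bank2 row3 -> MISS (open row3); precharges=0
Acc 3: bank2 row3 -> HIT
Acc 4: bank1 row2 -> MISS (open row2); precharges=0
Acc 5: bank0 row4 -> MISS (open row4); precharges=1
Acc 6: bank0 row3 -> MISS (open row3); precharges=2
Acc 7: bank1 row2 -> HIT
Acc 8: bank0 row4 -> MISS (open row4); precharges=3
Acc 9: bank0 row4 -> HIT
Acc 10: bank1 row4 -> MISS (open row4); precharges=4
Acc 11: bank1 row3 -> MISS (open row3); precharges=5
Acc 12: bank0 row0 -> MISS (open row0); precharges=6

Answer: 6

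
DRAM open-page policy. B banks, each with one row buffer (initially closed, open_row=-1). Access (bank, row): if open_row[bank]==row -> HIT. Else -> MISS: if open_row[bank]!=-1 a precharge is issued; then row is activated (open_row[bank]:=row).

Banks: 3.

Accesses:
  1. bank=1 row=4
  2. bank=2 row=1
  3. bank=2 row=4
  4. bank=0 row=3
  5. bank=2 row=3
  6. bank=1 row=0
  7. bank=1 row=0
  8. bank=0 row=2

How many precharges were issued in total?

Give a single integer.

Answer: 4

Derivation:
Acc 1: bank1 row4 -> MISS (open row4); precharges=0
Acc 2: bank2 row1 -> MISS (open row1); precharges=0
Acc 3: bank2 row4 -> MISS (open row4); precharges=1
Acc 4: bank0 row3 -> MISS (open row3); precharges=1
Acc 5: bank2 row3 -> MISS (open row3); precharges=2
Acc 6: bank1 row0 -> MISS (open row0); precharges=3
Acc 7: bank1 row0 -> HIT
Acc 8: bank0 row2 -> MISS (open row2); precharges=4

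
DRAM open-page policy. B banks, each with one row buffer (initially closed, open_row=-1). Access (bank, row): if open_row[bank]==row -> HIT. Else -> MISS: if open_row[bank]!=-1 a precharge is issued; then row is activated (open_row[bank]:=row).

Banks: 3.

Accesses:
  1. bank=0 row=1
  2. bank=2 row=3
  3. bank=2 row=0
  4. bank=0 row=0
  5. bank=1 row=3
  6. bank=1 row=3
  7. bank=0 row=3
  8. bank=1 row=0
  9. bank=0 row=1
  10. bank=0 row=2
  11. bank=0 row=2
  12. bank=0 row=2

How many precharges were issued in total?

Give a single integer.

Answer: 6

Derivation:
Acc 1: bank0 row1 -> MISS (open row1); precharges=0
Acc 2: bank2 row3 -> MISS (open row3); precharges=0
Acc 3: bank2 row0 -> MISS (open row0); precharges=1
Acc 4: bank0 row0 -> MISS (open row0); precharges=2
Acc 5: bank1 row3 -> MISS (open row3); precharges=2
Acc 6: bank1 row3 -> HIT
Acc 7: bank0 row3 -> MISS (open row3); precharges=3
Acc 8: bank1 row0 -> MISS (open row0); precharges=4
Acc 9: bank0 row1 -> MISS (open row1); precharges=5
Acc 10: bank0 row2 -> MISS (open row2); precharges=6
Acc 11: bank0 row2 -> HIT
Acc 12: bank0 row2 -> HIT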